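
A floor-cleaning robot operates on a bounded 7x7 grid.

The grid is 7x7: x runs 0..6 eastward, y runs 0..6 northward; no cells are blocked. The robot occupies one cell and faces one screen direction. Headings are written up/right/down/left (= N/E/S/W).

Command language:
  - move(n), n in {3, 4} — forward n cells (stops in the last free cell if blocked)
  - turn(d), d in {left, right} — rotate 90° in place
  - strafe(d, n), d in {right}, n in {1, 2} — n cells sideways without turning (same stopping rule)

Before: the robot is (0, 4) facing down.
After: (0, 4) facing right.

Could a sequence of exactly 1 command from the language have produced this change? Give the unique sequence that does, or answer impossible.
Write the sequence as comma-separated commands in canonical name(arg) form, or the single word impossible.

turn(left)

key: (0,4) unchanged — the single command moves nothing
from: (0, 4) facing down
1. turn(left) → (0, 4) facing right
all 6 alternatives checked — unique.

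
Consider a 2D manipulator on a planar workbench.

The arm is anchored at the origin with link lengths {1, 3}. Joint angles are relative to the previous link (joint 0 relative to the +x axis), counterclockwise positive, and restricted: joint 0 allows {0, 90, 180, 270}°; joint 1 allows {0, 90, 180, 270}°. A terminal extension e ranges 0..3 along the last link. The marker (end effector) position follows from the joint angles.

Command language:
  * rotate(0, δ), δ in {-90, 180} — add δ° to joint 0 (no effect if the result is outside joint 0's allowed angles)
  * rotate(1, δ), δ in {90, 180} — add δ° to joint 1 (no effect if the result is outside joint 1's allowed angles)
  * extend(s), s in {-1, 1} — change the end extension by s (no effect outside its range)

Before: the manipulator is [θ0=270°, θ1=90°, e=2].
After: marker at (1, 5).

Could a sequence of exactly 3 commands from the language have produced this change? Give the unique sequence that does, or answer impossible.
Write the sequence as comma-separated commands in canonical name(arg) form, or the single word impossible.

rotate(0, -90), rotate(0, -90), rotate(0, -90)

from: [θ0=270°, θ1=90°, e=2]
step 1 (rotate(0, -90)): [θ0=180°, θ1=90°, e=2]
step 2 (rotate(0, -90)): [θ0=90°, θ1=90°, e=2]
step 3 (rotate(0, -90)): [θ0=0°, θ1=90°, e=2]
no other 3-command option fits: unique.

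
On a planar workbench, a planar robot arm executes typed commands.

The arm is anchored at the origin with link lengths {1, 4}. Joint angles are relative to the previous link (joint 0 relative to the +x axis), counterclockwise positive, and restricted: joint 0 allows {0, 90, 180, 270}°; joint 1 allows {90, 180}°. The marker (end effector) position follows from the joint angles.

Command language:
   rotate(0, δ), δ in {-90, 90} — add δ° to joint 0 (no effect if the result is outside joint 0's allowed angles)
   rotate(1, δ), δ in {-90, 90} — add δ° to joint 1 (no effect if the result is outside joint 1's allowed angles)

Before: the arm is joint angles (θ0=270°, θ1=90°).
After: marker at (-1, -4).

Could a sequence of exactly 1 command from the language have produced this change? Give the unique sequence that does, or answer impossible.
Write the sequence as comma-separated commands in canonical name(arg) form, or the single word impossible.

start: joint angles (θ0=270°, θ1=90°)
step 1 (rotate(0, -90)): joint angles (θ0=180°, θ1=90°)
all 4 alternatives checked — unique.

rotate(0, -90)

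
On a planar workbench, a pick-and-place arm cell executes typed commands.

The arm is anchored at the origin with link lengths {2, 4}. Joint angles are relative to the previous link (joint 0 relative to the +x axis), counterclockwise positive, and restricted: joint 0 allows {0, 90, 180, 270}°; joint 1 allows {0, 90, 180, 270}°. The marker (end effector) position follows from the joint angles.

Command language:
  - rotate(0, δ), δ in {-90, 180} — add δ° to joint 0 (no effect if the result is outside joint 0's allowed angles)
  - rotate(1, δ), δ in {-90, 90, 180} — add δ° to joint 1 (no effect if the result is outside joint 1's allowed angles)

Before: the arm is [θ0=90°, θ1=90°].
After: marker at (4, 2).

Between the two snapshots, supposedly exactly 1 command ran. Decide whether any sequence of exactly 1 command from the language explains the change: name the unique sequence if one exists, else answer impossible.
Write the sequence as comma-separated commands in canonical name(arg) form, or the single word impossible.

from: [θ0=90°, θ1=90°]
[1] after rotate(1, 180): [θ0=90°, θ1=270°]
uniquely the one of 5 1-step routes that fits.

rotate(1, 180)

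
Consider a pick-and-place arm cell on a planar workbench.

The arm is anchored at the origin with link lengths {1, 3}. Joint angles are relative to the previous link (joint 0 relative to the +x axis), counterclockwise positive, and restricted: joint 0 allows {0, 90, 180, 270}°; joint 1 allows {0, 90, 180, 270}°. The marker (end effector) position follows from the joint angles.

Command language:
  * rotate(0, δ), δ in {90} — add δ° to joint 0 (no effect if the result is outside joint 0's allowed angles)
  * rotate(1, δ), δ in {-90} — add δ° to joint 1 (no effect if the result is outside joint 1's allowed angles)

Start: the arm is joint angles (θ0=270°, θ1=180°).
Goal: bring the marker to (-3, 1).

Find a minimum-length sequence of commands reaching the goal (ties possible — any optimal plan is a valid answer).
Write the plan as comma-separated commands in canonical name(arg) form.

rotate(0, 90), rotate(0, 90), rotate(1, -90)

begin: joint angles (θ0=270°, θ1=180°)
t=1 rotate(0, 90) ⇒ joint angles (θ0=0°, θ1=180°)
t=2 rotate(0, 90) ⇒ joint angles (θ0=90°, θ1=180°)
t=3 rotate(1, -90) ⇒ joint angles (θ0=90°, θ1=90°)
minimal: 3 command(s), checked below 3.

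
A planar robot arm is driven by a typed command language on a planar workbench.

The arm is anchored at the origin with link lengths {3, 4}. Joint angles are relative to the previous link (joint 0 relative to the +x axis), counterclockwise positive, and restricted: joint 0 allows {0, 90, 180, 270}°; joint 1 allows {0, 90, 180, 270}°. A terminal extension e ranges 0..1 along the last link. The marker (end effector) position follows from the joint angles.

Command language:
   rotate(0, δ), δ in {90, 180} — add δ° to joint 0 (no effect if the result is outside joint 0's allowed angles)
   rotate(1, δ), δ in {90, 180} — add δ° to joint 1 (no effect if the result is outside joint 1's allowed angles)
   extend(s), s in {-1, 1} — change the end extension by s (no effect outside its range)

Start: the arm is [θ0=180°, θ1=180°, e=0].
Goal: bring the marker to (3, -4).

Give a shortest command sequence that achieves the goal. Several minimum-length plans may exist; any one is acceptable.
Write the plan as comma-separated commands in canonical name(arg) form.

begin: [θ0=180°, θ1=180°, e=0]
1. rotate(1, 90) → [θ0=180°, θ1=270°, e=0]
2. rotate(0, 180) → [θ0=0°, θ1=270°, e=0]
minimal: 2 command(s), checked below 2.

rotate(1, 90), rotate(0, 180)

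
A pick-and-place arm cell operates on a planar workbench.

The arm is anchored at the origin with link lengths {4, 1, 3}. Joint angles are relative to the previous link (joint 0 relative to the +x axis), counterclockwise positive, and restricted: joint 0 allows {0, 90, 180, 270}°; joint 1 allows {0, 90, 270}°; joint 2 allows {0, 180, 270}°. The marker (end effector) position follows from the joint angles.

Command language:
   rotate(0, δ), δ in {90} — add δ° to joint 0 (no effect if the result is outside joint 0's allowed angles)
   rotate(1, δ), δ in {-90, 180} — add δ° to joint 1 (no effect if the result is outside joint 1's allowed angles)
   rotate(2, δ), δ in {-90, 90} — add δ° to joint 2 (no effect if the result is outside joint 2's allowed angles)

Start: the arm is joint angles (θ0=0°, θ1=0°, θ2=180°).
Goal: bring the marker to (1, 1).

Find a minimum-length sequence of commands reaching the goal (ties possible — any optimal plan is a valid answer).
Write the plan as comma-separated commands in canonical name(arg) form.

initial: joint angles (θ0=0°, θ1=0°, θ2=180°)
t=1 rotate(1, -90) ⇒ joint angles (θ0=0°, θ1=270°, θ2=180°)
t=2 rotate(0, 90) ⇒ joint angles (θ0=90°, θ1=270°, θ2=180°)
t=3 rotate(2, 90) ⇒ joint angles (θ0=90°, θ1=270°, θ2=270°)
minimal: 3 command(s), checked below 3.

rotate(1, -90), rotate(0, 90), rotate(2, 90)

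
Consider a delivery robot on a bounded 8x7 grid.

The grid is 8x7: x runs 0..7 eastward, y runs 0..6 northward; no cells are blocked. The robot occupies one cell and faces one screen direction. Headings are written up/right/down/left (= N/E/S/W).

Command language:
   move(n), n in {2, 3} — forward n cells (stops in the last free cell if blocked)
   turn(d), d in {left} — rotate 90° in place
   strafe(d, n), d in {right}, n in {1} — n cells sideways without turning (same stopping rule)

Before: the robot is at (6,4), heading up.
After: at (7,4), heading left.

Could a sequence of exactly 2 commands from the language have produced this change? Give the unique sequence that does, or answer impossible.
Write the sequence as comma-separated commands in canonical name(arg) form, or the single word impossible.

key: running turn(left) before strafe(right, 1) would end elsewhere — order is forced
initial: at (6,4), heading up
[1] after strafe(right, 1): at (7,4), heading up
[2] after turn(left): at (7,4), heading left
no other 2-command option fits: unique.

strafe(right, 1), turn(left)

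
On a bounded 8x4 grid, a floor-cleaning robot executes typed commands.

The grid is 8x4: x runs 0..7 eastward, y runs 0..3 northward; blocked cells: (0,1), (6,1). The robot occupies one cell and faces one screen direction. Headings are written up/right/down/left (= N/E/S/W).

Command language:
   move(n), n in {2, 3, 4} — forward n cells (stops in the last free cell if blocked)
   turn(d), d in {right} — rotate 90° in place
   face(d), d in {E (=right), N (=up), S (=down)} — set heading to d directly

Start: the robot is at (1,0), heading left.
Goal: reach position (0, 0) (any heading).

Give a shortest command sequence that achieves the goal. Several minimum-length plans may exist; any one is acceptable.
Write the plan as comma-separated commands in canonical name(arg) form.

from: at (1,0), heading left
t=1 move(2) ⇒ at (0,0), heading left
shorter routes all fall short; 1 is best.

move(2)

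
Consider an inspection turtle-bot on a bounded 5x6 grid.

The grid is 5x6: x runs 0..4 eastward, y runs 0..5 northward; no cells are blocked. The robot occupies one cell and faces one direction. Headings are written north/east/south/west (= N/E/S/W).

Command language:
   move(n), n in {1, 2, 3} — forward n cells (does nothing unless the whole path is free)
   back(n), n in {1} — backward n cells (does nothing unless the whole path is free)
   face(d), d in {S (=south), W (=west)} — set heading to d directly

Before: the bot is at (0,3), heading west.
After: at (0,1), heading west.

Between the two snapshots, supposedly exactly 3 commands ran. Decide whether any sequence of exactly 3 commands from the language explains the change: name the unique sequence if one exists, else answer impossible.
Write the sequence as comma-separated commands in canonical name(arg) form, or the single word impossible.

face(S), move(2), face(W)

key: running face(W) before face(S) would end elsewhere — order is forced
start: at (0,3), heading west
t=1 face(S) ⇒ at (0,3), heading south
t=2 move(2) ⇒ at (0,1), heading south
t=3 face(W) ⇒ at (0,1), heading west
uniquely the one of 216 3-step routes that fits.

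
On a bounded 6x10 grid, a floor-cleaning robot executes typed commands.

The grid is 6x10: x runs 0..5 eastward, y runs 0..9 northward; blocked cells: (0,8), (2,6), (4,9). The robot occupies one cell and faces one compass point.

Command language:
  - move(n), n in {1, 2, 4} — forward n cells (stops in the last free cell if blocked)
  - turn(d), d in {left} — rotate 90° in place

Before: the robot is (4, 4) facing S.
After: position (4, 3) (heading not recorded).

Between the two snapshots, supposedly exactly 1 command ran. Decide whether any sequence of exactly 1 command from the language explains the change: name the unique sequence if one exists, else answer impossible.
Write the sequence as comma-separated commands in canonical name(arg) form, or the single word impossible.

move(1)

from: (4, 4) facing S
1. move(1) → (4, 3) facing S
all 4 alternatives checked — unique.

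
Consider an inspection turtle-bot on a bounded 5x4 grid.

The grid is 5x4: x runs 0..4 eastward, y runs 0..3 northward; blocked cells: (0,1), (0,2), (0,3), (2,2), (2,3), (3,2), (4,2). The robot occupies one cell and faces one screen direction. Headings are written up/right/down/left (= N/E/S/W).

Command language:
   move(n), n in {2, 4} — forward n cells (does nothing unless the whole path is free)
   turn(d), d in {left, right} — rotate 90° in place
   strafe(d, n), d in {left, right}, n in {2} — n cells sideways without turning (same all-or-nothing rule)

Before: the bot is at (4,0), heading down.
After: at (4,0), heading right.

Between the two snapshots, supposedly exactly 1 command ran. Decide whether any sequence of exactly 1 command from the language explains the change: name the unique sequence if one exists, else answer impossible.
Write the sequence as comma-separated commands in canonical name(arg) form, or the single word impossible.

turn(left)

key: (4,0) unchanged — the single command moves nothing
start: at (4,0), heading down
1. turn(left) → at (4,0), heading right
all 6 alternatives checked — unique.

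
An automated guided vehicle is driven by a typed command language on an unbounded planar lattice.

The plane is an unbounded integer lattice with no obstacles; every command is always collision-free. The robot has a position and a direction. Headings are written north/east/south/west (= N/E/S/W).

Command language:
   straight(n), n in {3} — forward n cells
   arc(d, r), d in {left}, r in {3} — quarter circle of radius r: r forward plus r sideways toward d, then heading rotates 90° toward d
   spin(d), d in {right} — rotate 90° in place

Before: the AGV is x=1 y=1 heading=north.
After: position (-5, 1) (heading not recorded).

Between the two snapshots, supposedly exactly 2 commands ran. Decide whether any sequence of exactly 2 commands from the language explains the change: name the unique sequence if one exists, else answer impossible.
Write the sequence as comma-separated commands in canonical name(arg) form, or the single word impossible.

from: x=1 y=1 heading=north
1. arc(left, 3) → x=-2 y=4 heading=west
2. arc(left, 3) → x=-5 y=1 heading=south
no rival 2-sequence matches.

arc(left, 3), arc(left, 3)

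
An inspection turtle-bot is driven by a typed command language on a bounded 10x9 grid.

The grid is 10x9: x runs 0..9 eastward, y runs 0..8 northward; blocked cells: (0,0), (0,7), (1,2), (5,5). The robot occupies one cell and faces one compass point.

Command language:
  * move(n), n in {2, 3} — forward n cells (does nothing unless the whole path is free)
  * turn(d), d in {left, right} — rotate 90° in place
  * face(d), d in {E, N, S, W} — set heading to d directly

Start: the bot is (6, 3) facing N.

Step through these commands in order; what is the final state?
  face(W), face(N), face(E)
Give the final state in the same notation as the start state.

(6, 3) facing E

t0: (6, 3) facing N
t=1 face(W) ⇒ (6, 3) facing W
t=2 face(N) ⇒ (6, 3) facing N
t=3 face(E) ⇒ (6, 3) facing E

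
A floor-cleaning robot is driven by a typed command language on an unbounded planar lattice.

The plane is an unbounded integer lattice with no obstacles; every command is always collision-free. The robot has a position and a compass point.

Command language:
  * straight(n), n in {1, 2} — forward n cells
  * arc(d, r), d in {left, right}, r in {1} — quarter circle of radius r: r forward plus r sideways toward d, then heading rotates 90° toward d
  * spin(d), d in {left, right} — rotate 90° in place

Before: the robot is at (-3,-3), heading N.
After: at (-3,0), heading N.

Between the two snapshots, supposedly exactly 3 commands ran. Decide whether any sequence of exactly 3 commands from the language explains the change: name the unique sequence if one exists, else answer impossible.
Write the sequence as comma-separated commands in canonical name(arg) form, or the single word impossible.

key: still facing N at the end — nothing in the sequence rotates
from: at (-3,-3), heading N
[1] after straight(1): at (-3,-2), heading N
[2] after straight(1): at (-3,-1), heading N
[3] after straight(1): at (-3,0), heading N
no rival 3-sequence matches.

straight(1), straight(1), straight(1)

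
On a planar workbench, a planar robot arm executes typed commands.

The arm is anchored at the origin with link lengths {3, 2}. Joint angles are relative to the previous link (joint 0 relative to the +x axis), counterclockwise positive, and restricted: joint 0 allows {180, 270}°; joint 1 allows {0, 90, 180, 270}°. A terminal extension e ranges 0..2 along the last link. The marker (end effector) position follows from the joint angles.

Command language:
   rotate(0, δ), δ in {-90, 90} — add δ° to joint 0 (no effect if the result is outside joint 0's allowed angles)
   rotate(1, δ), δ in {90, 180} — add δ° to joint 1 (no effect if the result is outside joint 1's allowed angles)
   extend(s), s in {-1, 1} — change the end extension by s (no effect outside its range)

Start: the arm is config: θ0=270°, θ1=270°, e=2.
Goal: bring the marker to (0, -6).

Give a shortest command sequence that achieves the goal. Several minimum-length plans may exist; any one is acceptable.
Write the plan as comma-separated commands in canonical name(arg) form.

from: config: θ0=270°, θ1=270°, e=2
[1] after rotate(1, 90): config: θ0=270°, θ1=0°, e=2
[2] after extend(-1): config: θ0=270°, θ1=0°, e=1
shorter routes all fall short; 2 is best.

rotate(1, 90), extend(-1)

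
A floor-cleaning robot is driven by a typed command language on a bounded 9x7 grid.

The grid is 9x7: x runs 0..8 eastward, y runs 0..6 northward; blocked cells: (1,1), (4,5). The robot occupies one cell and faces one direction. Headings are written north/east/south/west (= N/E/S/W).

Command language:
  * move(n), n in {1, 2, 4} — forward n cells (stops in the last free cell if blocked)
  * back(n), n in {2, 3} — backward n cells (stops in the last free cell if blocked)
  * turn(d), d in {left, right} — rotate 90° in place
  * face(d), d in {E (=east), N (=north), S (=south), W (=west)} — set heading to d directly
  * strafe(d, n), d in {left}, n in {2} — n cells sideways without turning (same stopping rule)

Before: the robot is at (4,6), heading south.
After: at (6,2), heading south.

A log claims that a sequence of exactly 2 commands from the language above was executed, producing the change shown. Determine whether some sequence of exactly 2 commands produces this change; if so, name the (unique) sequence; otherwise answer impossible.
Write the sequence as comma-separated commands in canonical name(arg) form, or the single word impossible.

strafe(left, 2), move(4)

key: heading stays S — no command in the sequence turns
t0: at (4,6), heading south
step 1 (strafe(left, 2)): at (6,6), heading south
step 2 (move(4)): at (6,2), heading south
no other 2-command option fits: unique.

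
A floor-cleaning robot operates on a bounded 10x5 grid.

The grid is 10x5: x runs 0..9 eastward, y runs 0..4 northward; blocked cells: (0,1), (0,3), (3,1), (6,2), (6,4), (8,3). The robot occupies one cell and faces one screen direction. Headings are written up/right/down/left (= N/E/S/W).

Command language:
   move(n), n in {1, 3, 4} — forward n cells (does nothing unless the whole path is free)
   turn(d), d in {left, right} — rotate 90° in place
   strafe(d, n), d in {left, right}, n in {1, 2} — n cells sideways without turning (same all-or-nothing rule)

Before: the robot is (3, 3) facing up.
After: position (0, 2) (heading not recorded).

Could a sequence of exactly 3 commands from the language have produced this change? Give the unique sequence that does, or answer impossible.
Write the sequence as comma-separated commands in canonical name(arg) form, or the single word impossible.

key: running move(3) before turn(left) would end elsewhere — order is forced
initial: (3, 3) facing up
step 1 (turn(left)): (3, 3) facing left
step 2 (strafe(left, 1)): (3, 2) facing left
step 3 (move(3)): (0, 2) facing left
no other 3-command option fits: unique.

turn(left), strafe(left, 1), move(3)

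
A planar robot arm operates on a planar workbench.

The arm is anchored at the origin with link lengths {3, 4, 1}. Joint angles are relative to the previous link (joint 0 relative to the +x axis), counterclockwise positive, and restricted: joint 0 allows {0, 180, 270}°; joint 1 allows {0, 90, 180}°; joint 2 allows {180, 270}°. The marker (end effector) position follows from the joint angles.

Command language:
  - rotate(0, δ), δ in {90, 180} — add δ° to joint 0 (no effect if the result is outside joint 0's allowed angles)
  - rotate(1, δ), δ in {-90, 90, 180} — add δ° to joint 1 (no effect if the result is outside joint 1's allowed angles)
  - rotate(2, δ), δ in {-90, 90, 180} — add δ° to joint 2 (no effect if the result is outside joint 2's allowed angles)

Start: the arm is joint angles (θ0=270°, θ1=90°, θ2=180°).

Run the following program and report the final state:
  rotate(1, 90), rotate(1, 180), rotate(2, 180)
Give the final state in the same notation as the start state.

joint angles (θ0=270°, θ1=0°, θ2=180°)

t0: joint angles (θ0=270°, θ1=90°, θ2=180°)
[1] after rotate(1, 90): joint angles (θ0=270°, θ1=180°, θ2=180°)
[2] after rotate(1, 180): joint angles (θ0=270°, θ1=0°, θ2=180°)
[3] after rotate(2, 180): joint angles (θ0=270°, θ1=0°, θ2=180°)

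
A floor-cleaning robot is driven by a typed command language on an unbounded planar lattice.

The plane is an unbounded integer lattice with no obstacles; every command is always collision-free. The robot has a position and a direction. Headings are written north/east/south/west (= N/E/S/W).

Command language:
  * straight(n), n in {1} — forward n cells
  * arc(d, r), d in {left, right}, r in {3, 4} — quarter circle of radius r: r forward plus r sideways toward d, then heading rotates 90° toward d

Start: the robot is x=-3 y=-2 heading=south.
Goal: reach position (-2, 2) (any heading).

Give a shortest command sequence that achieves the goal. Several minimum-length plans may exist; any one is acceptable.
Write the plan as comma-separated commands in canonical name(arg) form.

start: x=-3 y=-2 heading=south
t=1 arc(left, 3) ⇒ x=0 y=-5 heading=east
t=2 arc(left, 3) ⇒ x=3 y=-2 heading=north
t=3 arc(left, 4) ⇒ x=-1 y=2 heading=west
t=4 straight(1) ⇒ x=-2 y=2 heading=west
shorter routes all fall short; 4 is best.

arc(left, 3), arc(left, 3), arc(left, 4), straight(1)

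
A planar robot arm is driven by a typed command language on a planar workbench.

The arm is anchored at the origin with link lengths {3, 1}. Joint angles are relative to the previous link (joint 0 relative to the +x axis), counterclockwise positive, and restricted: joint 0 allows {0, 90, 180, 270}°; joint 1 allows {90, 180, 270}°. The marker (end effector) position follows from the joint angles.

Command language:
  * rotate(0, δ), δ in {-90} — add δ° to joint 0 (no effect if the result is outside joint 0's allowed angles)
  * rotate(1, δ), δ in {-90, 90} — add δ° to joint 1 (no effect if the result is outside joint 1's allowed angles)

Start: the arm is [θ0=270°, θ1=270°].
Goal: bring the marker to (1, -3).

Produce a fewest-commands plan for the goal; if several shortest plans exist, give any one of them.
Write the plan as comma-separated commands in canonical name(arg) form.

rotate(1, -90), rotate(1, -90)

t0: [θ0=270°, θ1=270°]
1. rotate(1, -90) → [θ0=270°, θ1=180°]
2. rotate(1, -90) → [θ0=270°, θ1=90°]
no 1-step plan works, so 2 is optimal.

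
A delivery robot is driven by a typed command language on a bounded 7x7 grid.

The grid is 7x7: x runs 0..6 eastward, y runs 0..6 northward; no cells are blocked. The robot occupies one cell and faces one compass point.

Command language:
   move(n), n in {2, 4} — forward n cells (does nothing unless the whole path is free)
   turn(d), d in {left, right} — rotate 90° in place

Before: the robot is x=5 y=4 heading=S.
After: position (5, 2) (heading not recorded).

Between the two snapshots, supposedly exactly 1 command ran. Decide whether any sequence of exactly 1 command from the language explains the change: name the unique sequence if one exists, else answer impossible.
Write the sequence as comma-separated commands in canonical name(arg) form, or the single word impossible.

move(2)

initial: x=5 y=4 heading=S
step 1 (move(2)): x=5 y=2 heading=S
uniquely the one of 4 1-step routes that fits.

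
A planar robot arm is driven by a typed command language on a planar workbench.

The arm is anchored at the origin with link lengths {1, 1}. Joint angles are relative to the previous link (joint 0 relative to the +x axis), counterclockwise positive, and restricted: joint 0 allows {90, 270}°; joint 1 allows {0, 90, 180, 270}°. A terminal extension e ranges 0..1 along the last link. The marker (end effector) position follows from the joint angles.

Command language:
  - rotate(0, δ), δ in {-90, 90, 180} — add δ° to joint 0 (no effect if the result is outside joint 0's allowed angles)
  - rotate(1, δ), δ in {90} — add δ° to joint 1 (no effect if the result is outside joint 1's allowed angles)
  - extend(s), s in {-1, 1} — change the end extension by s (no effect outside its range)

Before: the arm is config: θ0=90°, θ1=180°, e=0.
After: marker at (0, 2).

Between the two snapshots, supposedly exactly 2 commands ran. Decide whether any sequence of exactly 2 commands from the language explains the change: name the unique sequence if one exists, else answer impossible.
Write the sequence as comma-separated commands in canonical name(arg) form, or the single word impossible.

start: config: θ0=90°, θ1=180°, e=0
step 1 (rotate(1, 90)): config: θ0=90°, θ1=270°, e=0
step 2 (rotate(1, 90)): config: θ0=90°, θ1=0°, e=0
no rival 2-sequence matches.

rotate(1, 90), rotate(1, 90)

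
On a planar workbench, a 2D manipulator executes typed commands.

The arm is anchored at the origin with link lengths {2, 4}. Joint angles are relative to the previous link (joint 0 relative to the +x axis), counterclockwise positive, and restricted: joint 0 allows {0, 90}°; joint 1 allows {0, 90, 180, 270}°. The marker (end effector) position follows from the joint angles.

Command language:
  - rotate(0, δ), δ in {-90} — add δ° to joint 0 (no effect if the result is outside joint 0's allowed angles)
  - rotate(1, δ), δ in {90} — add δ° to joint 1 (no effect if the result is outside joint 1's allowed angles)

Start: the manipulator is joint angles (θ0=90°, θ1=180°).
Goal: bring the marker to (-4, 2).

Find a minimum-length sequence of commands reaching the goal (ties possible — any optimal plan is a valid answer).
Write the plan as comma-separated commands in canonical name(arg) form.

rotate(1, 90), rotate(1, 90), rotate(1, 90)

from: joint angles (θ0=90°, θ1=180°)
step 1 (rotate(1, 90)): joint angles (θ0=90°, θ1=270°)
step 2 (rotate(1, 90)): joint angles (θ0=90°, θ1=0°)
step 3 (rotate(1, 90)): joint angles (θ0=90°, θ1=90°)
shorter routes all fall short; 3 is best.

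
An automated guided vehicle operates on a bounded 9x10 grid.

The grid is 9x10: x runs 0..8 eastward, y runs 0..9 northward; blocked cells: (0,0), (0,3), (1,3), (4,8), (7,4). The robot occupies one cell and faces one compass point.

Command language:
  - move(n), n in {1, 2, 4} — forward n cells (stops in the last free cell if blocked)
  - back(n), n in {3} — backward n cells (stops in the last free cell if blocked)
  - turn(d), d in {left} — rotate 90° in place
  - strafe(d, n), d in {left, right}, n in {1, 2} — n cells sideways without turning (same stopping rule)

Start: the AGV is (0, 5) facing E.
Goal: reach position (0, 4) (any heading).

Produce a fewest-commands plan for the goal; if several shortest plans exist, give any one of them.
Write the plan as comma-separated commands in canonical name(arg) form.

t0: (0, 5) facing E
step 1 (strafe(right, 2)): (0, 4) facing E
no 0-step plan works, so 1 is optimal.

strafe(right, 2)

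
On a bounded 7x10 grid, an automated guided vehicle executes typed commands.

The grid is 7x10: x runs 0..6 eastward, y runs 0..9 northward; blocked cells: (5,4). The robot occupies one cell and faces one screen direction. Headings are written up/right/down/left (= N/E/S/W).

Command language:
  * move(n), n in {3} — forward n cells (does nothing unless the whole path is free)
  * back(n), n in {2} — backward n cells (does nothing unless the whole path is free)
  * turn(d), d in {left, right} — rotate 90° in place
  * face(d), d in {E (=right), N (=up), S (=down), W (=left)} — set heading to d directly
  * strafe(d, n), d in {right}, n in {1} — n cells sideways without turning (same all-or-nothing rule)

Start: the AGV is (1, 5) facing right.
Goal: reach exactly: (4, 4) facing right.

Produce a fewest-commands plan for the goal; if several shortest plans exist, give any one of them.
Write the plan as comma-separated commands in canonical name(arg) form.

strafe(right, 1), move(3)

initial: (1, 5) facing right
[1] after strafe(right, 1): (1, 4) facing right
[2] after move(3): (4, 4) facing right
shorter routes all fall short; 2 is best.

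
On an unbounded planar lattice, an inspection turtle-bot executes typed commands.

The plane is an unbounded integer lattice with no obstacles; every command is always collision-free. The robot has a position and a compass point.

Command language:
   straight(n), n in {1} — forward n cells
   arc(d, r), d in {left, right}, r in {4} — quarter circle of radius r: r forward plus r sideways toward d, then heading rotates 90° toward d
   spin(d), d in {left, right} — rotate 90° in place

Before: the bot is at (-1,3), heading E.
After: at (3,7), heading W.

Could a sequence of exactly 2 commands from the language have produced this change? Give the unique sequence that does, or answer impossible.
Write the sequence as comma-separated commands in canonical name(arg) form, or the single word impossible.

key: cell and facing (now W) both changed — the 2 commands mix motion and turning
from: at (-1,3), heading E
[1] after arc(left, 4): at (3,7), heading N
[2] after spin(left): at (3,7), heading W
no other 2-command option fits: unique.

arc(left, 4), spin(left)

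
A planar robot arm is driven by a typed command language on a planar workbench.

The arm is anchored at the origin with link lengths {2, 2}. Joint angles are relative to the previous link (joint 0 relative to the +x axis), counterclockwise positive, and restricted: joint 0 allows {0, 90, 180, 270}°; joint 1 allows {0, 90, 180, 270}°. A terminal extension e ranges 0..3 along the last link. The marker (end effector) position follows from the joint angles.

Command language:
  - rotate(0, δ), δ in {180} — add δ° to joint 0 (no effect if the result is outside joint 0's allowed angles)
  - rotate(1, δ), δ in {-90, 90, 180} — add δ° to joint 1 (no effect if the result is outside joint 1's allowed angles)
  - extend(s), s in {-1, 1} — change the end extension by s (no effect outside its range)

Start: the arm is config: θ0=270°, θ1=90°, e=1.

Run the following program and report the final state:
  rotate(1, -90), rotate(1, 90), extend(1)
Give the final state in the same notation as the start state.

config: θ0=270°, θ1=90°, e=2

t0: config: θ0=270°, θ1=90°, e=1
step 1 (rotate(1, -90)): config: θ0=270°, θ1=0°, e=1
step 2 (rotate(1, 90)): config: θ0=270°, θ1=90°, e=1
step 3 (extend(1)): config: θ0=270°, θ1=90°, e=2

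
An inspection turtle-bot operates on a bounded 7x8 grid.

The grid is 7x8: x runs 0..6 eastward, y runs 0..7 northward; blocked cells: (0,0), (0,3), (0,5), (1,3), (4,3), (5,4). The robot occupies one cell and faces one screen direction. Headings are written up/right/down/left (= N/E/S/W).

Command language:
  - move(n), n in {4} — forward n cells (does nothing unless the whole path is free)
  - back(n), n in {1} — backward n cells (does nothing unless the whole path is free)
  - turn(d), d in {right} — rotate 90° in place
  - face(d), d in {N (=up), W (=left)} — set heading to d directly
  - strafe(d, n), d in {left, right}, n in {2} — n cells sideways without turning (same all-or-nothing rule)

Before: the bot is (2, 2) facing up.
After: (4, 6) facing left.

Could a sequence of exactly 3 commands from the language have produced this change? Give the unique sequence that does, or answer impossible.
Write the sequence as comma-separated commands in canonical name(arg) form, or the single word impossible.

key: order matters: swapping move(4) and face(W) lands elsewhere
initial: (2, 2) facing up
step 1 (move(4)): (2, 6) facing up
step 2 (strafe(right, 2)): (4, 6) facing up
step 3 (face(W)): (4, 6) facing left
no rival 3-sequence matches.

move(4), strafe(right, 2), face(W)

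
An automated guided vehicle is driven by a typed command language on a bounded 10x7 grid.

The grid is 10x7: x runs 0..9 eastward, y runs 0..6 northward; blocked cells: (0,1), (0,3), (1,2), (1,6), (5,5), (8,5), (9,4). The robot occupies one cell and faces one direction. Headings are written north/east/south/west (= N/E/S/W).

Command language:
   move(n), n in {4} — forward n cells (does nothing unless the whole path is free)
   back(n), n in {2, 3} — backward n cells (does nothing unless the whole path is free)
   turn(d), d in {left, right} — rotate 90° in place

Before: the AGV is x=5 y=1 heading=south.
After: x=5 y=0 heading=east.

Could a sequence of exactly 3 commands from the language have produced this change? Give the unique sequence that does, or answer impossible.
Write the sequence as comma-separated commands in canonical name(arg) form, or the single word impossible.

back(3), move(4), turn(left)

key: position moved to (5,0) AND the heading swung to E — translation plus rotation needed
initial: x=5 y=1 heading=south
step 1 (back(3)): x=5 y=4 heading=south
step 2 (move(4)): x=5 y=0 heading=south
step 3 (turn(left)): x=5 y=0 heading=east
uniquely the one of 125 3-step routes that fits.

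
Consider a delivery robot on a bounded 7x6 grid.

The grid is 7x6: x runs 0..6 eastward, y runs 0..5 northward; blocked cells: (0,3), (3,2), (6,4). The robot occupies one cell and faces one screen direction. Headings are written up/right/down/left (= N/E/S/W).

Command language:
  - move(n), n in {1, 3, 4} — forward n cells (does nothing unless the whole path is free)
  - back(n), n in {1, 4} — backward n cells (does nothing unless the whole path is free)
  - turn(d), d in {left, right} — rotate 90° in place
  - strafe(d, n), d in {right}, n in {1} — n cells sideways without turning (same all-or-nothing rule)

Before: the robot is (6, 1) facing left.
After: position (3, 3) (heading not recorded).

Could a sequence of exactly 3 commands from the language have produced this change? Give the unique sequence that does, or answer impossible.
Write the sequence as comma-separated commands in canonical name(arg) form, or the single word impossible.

strafe(right, 1), strafe(right, 1), move(3)

key: order matters: swapping strafe(right, 1) and move(3) lands elsewhere
start: (6, 1) facing left
step 1 (strafe(right, 1)): (6, 2) facing left
step 2 (strafe(right, 1)): (6, 3) facing left
step 3 (move(3)): (3, 3) facing left
uniquely the one of 512 3-step routes that fits.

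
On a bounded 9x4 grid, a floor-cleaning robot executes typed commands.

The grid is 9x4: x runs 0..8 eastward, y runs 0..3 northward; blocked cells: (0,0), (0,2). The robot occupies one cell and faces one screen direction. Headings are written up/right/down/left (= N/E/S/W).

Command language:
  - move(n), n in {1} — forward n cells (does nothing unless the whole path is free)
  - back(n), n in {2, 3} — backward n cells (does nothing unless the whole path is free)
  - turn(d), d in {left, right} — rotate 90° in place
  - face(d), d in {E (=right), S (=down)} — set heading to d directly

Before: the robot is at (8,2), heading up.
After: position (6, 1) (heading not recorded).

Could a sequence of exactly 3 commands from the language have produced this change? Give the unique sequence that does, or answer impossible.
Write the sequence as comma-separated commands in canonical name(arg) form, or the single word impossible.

checked all 3-command options: none fits.

impossible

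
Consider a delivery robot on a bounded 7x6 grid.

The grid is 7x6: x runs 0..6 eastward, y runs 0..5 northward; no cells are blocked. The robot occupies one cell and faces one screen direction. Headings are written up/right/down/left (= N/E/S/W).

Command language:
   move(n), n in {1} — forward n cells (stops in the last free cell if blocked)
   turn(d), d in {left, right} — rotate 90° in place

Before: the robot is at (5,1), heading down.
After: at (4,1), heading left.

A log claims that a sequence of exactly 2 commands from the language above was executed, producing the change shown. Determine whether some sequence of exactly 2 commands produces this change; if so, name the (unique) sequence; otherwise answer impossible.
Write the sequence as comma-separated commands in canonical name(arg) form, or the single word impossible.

key: running move(1) before turn(right) would end elsewhere — order is forced
from: at (5,1), heading down
t=1 turn(right) ⇒ at (5,1), heading left
t=2 move(1) ⇒ at (4,1), heading left
all 9 alternatives checked — unique.

turn(right), move(1)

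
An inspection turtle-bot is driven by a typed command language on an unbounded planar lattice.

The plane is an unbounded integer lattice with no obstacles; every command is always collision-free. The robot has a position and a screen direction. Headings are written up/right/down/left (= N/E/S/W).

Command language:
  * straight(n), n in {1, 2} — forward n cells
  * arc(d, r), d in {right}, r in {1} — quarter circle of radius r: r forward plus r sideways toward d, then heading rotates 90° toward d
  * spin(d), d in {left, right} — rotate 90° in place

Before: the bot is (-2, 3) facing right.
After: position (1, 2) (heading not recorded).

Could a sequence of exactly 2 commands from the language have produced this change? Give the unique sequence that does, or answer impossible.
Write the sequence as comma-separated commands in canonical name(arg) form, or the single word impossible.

straight(2), arc(right, 1)

key: order matters: swapping straight(2) and arc(right, 1) lands elsewhere
t0: (-2, 3) facing right
t=1 straight(2) ⇒ (0, 3) facing right
t=2 arc(right, 1) ⇒ (1, 2) facing down
all 25 alternatives checked — unique.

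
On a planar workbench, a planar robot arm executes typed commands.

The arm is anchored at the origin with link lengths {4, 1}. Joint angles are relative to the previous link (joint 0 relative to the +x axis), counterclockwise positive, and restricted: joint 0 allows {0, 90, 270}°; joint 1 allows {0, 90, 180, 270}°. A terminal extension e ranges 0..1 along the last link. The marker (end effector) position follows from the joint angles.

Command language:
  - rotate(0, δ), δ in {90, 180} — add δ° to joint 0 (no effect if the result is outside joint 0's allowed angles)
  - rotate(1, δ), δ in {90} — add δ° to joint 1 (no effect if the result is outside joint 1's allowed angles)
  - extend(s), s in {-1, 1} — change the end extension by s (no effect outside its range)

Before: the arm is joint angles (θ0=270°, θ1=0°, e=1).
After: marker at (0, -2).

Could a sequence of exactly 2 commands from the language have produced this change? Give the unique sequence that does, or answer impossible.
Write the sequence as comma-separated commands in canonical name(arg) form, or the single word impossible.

rotate(1, 90), rotate(1, 90)

initial: joint angles (θ0=270°, θ1=0°, e=1)
t=1 rotate(1, 90) ⇒ joint angles (θ0=270°, θ1=90°, e=1)
t=2 rotate(1, 90) ⇒ joint angles (θ0=270°, θ1=180°, e=1)
no rival 2-sequence matches.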